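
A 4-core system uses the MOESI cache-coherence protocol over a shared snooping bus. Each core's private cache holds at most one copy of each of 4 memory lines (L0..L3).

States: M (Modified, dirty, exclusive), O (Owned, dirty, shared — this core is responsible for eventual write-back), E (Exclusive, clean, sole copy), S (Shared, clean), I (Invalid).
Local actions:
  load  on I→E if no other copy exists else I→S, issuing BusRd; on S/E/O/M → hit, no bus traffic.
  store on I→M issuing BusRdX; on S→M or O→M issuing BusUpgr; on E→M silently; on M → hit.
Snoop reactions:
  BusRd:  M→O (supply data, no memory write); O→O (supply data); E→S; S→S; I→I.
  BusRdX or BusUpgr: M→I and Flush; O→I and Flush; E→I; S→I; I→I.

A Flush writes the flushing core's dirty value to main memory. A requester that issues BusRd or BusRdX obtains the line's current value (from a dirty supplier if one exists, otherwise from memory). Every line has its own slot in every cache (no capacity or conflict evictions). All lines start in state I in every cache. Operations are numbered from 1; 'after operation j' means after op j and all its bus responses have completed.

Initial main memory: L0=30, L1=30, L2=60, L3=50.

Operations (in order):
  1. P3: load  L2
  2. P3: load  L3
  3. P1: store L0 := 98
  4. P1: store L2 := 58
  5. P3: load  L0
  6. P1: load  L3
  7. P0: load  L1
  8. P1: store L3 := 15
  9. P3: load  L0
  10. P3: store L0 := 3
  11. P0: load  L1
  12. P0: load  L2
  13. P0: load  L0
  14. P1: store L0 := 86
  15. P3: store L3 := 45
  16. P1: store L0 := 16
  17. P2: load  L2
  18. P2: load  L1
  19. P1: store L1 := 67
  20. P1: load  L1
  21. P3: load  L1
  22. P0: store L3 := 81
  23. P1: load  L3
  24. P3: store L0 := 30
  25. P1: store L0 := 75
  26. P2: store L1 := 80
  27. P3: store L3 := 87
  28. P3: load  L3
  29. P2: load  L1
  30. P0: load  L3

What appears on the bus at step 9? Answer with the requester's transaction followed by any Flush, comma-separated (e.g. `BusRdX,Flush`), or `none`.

[1] P3: load  L2 | P0:I, P1:I, P2:I, P3:E(60) | bus: BusRd
[2] P3: load  L3 | P0:I, P1:I, P2:I, P3:E(50) | bus: BusRd
[3] P1: store L0 := 98 | P0:I, P1:M(98), P2:I, P3:I | bus: BusRdX
[4] P1: store L2 := 58 | P0:I, P1:M(58), P2:I, P3:I | bus: BusRdX
[5] P3: load  L0 | P0:I, P1:O(98), P2:I, P3:S(98) | bus: BusRd
[6] P1: load  L3 | P0:I, P1:S(50), P2:I, P3:S(50) | bus: BusRd
[7] P0: load  L1 | P0:E(30), P1:I, P2:I, P3:I | bus: BusRd
[8] P1: store L3 := 15 | P0:I, P1:M(15), P2:I, P3:I | bus: BusUpgr
[9] P3: load  L0 | P0:I, P1:O(98), P2:I, P3:S(98) | bus: none
[10] P3: store L0 := 3 | P0:I, P1:I, P2:I, P3:M(3) | bus: BusUpgr,Flush
[11] P0: load  L1 | P0:E(30), P1:I, P2:I, P3:I | bus: none
[12] P0: load  L2 | P0:S(58), P1:O(58), P2:I, P3:I | bus: BusRd
[13] P0: load  L0 | P0:S(3), P1:I, P2:I, P3:O(3) | bus: BusRd
[14] P1: store L0 := 86 | P0:I, P1:M(86), P2:I, P3:I | bus: BusRdX,Flush
[15] P3: store L3 := 45 | P0:I, P1:I, P2:I, P3:M(45) | bus: BusRdX,Flush
[16] P1: store L0 := 16 | P0:I, P1:M(16), P2:I, P3:I | bus: none
[17] P2: load  L2 | P0:S(58), P1:O(58), P2:S(58), P3:I | bus: BusRd
[18] P2: load  L1 | P0:S(30), P1:I, P2:S(30), P3:I | bus: BusRd
[19] P1: store L1 := 67 | P0:I, P1:M(67), P2:I, P3:I | bus: BusRdX
[20] P1: load  L1 | P0:I, P1:M(67), P2:I, P3:I | bus: none
[21] P3: load  L1 | P0:I, P1:O(67), P2:I, P3:S(67) | bus: BusRd
[22] P0: store L3 := 81 | P0:M(81), P1:I, P2:I, P3:I | bus: BusRdX,Flush
[23] P1: load  L3 | P0:O(81), P1:S(81), P2:I, P3:I | bus: BusRd
[24] P3: store L0 := 30 | P0:I, P1:I, P2:I, P3:M(30) | bus: BusRdX,Flush
[25] P1: store L0 := 75 | P0:I, P1:M(75), P2:I, P3:I | bus: BusRdX,Flush
[26] P2: store L1 := 80 | P0:I, P1:I, P2:M(80), P3:I | bus: BusRdX,Flush
[27] P3: store L3 := 87 | P0:I, P1:I, P2:I, P3:M(87) | bus: BusRdX,Flush
[28] P3: load  L3 | P0:I, P1:I, P2:I, P3:M(87) | bus: none
[29] P2: load  L1 | P0:I, P1:I, P2:M(80), P3:I | bus: none
[30] P0: load  L3 | P0:S(87), P1:I, P2:I, P3:O(87) | bus: BusRd

bus = none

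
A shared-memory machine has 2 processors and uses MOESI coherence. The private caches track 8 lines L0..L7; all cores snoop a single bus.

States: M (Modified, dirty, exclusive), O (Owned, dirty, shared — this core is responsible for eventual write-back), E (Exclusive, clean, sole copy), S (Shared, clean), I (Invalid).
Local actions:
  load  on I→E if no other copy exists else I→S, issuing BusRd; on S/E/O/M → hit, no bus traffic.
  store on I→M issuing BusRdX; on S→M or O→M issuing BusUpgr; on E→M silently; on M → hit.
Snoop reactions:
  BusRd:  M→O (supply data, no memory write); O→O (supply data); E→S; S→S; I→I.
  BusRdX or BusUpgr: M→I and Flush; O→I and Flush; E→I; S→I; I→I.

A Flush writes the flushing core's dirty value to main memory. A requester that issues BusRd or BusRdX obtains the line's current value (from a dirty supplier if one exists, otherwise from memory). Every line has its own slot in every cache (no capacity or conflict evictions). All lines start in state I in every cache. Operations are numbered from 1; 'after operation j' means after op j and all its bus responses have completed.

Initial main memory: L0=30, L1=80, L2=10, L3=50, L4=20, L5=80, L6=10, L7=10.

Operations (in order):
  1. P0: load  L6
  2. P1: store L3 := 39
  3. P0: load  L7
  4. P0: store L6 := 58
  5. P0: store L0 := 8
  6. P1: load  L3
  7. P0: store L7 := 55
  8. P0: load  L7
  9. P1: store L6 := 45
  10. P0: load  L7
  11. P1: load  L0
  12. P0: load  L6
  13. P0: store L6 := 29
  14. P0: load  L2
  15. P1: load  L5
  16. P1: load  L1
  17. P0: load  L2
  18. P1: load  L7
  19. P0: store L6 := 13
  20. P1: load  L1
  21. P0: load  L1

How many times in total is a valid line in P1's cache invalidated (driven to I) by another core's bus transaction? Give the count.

  op1 P0: load  L6 → E/I on L6; bus BusRd; mem=10
  op2 P1: store L3 := 39 → I/M on L3; bus BusRdX; mem=50
  op3 P0: load  L7 → E/I on L7; bus BusRd; mem=10
  op4 P0: store L6 := 58 → M/I on L6; bus (none); mem=10
  op5 P0: store L0 := 8 → M/I on L0; bus BusRdX; mem=30
  op6 P1: load  L3 → I/M on L3; bus (none); mem=50
  op7 P0: store L7 := 55 → M/I on L7; bus (none); mem=10
  op8 P0: load  L7 → M/I on L7; bus (none); mem=10
  op9 P1: store L6 := 45 → I/M on L6; bus BusRdX Flush; mem=58
  op10 P0: load  L7 → M/I on L7; bus (none); mem=10
  op11 P1: load  L0 → O/S on L0; bus BusRd; mem=30
  op12 P0: load  L6 → S/O on L6; bus BusRd; mem=58
  op13 P0: store L6 := 29 → M/I on L6; bus BusUpgr Flush; mem=45
  op14 P0: load  L2 → E/I on L2; bus BusRd; mem=10
  op15 P1: load  L5 → I/E on L5; bus BusRd; mem=80
  op16 P1: load  L1 → I/E on L1; bus BusRd; mem=80
  op17 P0: load  L2 → E/I on L2; bus (none); mem=10
  op18 P1: load  L7 → O/S on L7; bus BusRd; mem=10
  op19 P0: store L6 := 13 → M/I on L6; bus (none); mem=45
  op20 P1: load  L1 → I/E on L1; bus (none); mem=80
  op21 P0: load  L1 → S/S on L1; bus BusRd; mem=80

invalidations = 1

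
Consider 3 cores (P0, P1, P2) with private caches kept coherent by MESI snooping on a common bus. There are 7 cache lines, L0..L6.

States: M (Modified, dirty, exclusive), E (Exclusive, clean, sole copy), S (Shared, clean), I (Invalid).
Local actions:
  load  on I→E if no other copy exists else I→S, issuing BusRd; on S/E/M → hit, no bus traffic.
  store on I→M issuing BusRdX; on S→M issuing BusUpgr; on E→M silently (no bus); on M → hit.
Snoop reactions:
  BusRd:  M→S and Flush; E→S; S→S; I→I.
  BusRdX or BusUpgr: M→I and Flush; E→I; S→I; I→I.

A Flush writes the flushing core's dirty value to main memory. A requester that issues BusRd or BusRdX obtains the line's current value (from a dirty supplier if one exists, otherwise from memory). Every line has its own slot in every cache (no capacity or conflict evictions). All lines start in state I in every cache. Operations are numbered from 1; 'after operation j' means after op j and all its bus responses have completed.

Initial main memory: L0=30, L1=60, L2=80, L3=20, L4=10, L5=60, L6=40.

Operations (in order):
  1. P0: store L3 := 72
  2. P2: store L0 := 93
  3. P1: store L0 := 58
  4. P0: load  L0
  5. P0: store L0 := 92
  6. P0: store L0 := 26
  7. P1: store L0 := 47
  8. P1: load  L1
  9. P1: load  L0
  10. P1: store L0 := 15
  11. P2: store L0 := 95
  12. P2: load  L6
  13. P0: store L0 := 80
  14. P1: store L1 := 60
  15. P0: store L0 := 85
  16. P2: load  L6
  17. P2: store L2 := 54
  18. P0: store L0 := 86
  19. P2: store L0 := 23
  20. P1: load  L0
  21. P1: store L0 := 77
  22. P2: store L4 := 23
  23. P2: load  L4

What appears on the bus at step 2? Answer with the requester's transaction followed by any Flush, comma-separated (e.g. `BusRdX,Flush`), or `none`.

bus = BusRdX

1. P0: store L3 := 72  bus=[BusRdX]  L3: P0=M P1=I P2=I  mem[L3]=20
2. P2: store L0 := 93  bus=[BusRdX]  L0: P0=I P1=I P2=M  mem[L0]=30
3. P1: store L0 := 58  bus=[BusRdX,Flush]  L0: P0=I P1=M P2=I  mem[L0]=93
4. P0: load  L0  bus=[BusRd,Flush]  L0: P0=S P1=S P2=I  mem[L0]=58
5. P0: store L0 := 92  bus=[BusUpgr]  L0: P0=M P1=I P2=I  mem[L0]=58
6. P0: store L0 := 26  bus=[-]  L0: P0=M P1=I P2=I  mem[L0]=58
7. P1: store L0 := 47  bus=[BusRdX,Flush]  L0: P0=I P1=M P2=I  mem[L0]=26
8. P1: load  L1  bus=[BusRd]  L1: P0=I P1=E P2=I  mem[L1]=60
9. P1: load  L0  bus=[-]  L0: P0=I P1=M P2=I  mem[L0]=26
10. P1: store L0 := 15  bus=[-]  L0: P0=I P1=M P2=I  mem[L0]=26
11. P2: store L0 := 95  bus=[BusRdX,Flush]  L0: P0=I P1=I P2=M  mem[L0]=15
12. P2: load  L6  bus=[BusRd]  L6: P0=I P1=I P2=E  mem[L6]=40
13. P0: store L0 := 80  bus=[BusRdX,Flush]  L0: P0=M P1=I P2=I  mem[L0]=95
14. P1: store L1 := 60  bus=[-]  L1: P0=I P1=M P2=I  mem[L1]=60
15. P0: store L0 := 85  bus=[-]  L0: P0=M P1=I P2=I  mem[L0]=95
16. P2: load  L6  bus=[-]  L6: P0=I P1=I P2=E  mem[L6]=40
17. P2: store L2 := 54  bus=[BusRdX]  L2: P0=I P1=I P2=M  mem[L2]=80
18. P0: store L0 := 86  bus=[-]  L0: P0=M P1=I P2=I  mem[L0]=95
19. P2: store L0 := 23  bus=[BusRdX,Flush]  L0: P0=I P1=I P2=M  mem[L0]=86
20. P1: load  L0  bus=[BusRd,Flush]  L0: P0=I P1=S P2=S  mem[L0]=23
21. P1: store L0 := 77  bus=[BusUpgr]  L0: P0=I P1=M P2=I  mem[L0]=23
22. P2: store L4 := 23  bus=[BusRdX]  L4: P0=I P1=I P2=M  mem[L4]=10
23. P2: load  L4  bus=[-]  L4: P0=I P1=I P2=M  mem[L4]=10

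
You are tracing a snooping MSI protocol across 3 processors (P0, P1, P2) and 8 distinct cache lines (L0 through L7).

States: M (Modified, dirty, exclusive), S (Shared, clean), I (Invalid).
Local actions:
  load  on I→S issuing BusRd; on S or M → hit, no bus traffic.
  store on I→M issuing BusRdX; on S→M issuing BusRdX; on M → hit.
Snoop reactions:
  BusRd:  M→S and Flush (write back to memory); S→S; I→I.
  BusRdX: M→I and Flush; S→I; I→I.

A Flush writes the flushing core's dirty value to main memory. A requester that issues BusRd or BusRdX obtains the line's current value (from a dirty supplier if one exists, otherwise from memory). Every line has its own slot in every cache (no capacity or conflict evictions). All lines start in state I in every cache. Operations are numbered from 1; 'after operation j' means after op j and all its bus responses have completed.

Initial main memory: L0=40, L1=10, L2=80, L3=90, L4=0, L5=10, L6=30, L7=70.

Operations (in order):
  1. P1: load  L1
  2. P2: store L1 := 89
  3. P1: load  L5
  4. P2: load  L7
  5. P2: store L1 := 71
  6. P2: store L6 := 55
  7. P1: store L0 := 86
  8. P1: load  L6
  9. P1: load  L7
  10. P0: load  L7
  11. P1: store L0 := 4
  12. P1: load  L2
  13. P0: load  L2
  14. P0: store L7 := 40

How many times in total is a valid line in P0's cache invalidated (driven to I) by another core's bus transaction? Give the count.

invalidations = 0

step 1: P1: load  L1  ⟶  ISI  (L1)  txn=BusRd  M[L1]=10
step 2: P2: store L1 := 89  ⟶  IIM  (L1)  txn=BusRdX  M[L1]=10
step 3: P1: load  L5  ⟶  ISI  (L5)  txn=BusRd  M[L5]=10
step 4: P2: load  L7  ⟶  IIS  (L7)  txn=BusRd  M[L7]=70
step 5: P2: store L1 := 71  ⟶  IIM  (L1)  txn=∅  M[L1]=10
step 6: P2: store L6 := 55  ⟶  IIM  (L6)  txn=BusRdX  M[L6]=30
step 7: P1: store L0 := 86  ⟶  IMI  (L0)  txn=BusRdX  M[L0]=40
step 8: P1: load  L6  ⟶  ISS  (L6)  txn=BusRd+Flush  M[L6]=55
step 9: P1: load  L7  ⟶  ISS  (L7)  txn=BusRd  M[L7]=70
step 10: P0: load  L7  ⟶  SSS  (L7)  txn=BusRd  M[L7]=70
step 11: P1: store L0 := 4  ⟶  IMI  (L0)  txn=∅  M[L0]=40
step 12: P1: load  L2  ⟶  ISI  (L2)  txn=BusRd  M[L2]=80
step 13: P0: load  L2  ⟶  SSI  (L2)  txn=BusRd  M[L2]=80
step 14: P0: store L7 := 40  ⟶  MII  (L7)  txn=BusRdX  M[L7]=70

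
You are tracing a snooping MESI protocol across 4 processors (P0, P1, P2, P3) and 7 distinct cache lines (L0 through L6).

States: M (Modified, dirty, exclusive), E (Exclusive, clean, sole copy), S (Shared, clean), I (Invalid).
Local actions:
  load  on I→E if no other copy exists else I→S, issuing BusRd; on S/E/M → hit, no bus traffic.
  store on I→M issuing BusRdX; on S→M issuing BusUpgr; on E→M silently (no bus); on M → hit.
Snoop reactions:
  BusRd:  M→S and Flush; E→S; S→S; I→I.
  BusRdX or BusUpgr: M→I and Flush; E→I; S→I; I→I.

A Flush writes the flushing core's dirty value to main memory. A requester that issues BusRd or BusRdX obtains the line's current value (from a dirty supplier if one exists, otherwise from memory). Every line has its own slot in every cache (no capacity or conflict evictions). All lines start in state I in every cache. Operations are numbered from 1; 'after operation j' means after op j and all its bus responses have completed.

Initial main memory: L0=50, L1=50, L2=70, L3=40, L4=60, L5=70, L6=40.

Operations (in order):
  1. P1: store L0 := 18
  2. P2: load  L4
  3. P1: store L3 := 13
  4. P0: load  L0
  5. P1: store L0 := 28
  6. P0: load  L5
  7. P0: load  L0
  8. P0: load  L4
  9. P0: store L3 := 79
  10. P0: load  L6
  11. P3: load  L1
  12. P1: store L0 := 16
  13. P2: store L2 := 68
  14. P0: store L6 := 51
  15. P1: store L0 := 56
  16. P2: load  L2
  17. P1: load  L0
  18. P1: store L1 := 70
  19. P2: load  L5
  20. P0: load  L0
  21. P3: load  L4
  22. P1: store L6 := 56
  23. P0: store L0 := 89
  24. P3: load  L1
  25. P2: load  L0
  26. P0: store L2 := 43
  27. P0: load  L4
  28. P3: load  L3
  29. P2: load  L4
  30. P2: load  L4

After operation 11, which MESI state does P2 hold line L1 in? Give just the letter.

state = I

step 1: P1: store L0 := 18  ⟶  IMII  (L0)  txn=BusRdX  M[L0]=50
step 2: P2: load  L4  ⟶  IIEI  (L4)  txn=BusRd  M[L4]=60
step 3: P1: store L3 := 13  ⟶  IMII  (L3)  txn=BusRdX  M[L3]=40
step 4: P0: load  L0  ⟶  SSII  (L0)  txn=BusRd+Flush  M[L0]=18
step 5: P1: store L0 := 28  ⟶  IMII  (L0)  txn=BusUpgr  M[L0]=18
step 6: P0: load  L5  ⟶  EIII  (L5)  txn=BusRd  M[L5]=70
step 7: P0: load  L0  ⟶  SSII  (L0)  txn=BusRd+Flush  M[L0]=28
step 8: P0: load  L4  ⟶  SISI  (L4)  txn=BusRd  M[L4]=60
step 9: P0: store L3 := 79  ⟶  MIII  (L3)  txn=BusRdX+Flush  M[L3]=13
step 10: P0: load  L6  ⟶  EIII  (L6)  txn=BusRd  M[L6]=40
step 11: P3: load  L1  ⟶  IIIE  (L1)  txn=BusRd  M[L1]=50
step 12: P1: store L0 := 16  ⟶  IMII  (L0)  txn=BusUpgr  M[L0]=28
step 13: P2: store L2 := 68  ⟶  IIMI  (L2)  txn=BusRdX  M[L2]=70
step 14: P0: store L6 := 51  ⟶  MIII  (L6)  txn=∅  M[L6]=40
step 15: P1: store L0 := 56  ⟶  IMII  (L0)  txn=∅  M[L0]=28
step 16: P2: load  L2  ⟶  IIMI  (L2)  txn=∅  M[L2]=70
step 17: P1: load  L0  ⟶  IMII  (L0)  txn=∅  M[L0]=28
step 18: P1: store L1 := 70  ⟶  IMII  (L1)  txn=BusRdX  M[L1]=50
step 19: P2: load  L5  ⟶  SISI  (L5)  txn=BusRd  M[L5]=70
step 20: P0: load  L0  ⟶  SSII  (L0)  txn=BusRd+Flush  M[L0]=56
step 21: P3: load  L4  ⟶  SISS  (L4)  txn=BusRd  M[L4]=60
step 22: P1: store L6 := 56  ⟶  IMII  (L6)  txn=BusRdX+Flush  M[L6]=51
step 23: P0: store L0 := 89  ⟶  MIII  (L0)  txn=BusUpgr  M[L0]=56
step 24: P3: load  L1  ⟶  ISIS  (L1)  txn=BusRd+Flush  M[L1]=70
step 25: P2: load  L0  ⟶  SISI  (L0)  txn=BusRd+Flush  M[L0]=89
step 26: P0: store L2 := 43  ⟶  MIII  (L2)  txn=BusRdX+Flush  M[L2]=68
step 27: P0: load  L4  ⟶  SISS  (L4)  txn=∅  M[L4]=60
step 28: P3: load  L3  ⟶  SIIS  (L3)  txn=BusRd+Flush  M[L3]=79
step 29: P2: load  L4  ⟶  SISS  (L4)  txn=∅  M[L4]=60
step 30: P2: load  L4  ⟶  SISS  (L4)  txn=∅  M[L4]=60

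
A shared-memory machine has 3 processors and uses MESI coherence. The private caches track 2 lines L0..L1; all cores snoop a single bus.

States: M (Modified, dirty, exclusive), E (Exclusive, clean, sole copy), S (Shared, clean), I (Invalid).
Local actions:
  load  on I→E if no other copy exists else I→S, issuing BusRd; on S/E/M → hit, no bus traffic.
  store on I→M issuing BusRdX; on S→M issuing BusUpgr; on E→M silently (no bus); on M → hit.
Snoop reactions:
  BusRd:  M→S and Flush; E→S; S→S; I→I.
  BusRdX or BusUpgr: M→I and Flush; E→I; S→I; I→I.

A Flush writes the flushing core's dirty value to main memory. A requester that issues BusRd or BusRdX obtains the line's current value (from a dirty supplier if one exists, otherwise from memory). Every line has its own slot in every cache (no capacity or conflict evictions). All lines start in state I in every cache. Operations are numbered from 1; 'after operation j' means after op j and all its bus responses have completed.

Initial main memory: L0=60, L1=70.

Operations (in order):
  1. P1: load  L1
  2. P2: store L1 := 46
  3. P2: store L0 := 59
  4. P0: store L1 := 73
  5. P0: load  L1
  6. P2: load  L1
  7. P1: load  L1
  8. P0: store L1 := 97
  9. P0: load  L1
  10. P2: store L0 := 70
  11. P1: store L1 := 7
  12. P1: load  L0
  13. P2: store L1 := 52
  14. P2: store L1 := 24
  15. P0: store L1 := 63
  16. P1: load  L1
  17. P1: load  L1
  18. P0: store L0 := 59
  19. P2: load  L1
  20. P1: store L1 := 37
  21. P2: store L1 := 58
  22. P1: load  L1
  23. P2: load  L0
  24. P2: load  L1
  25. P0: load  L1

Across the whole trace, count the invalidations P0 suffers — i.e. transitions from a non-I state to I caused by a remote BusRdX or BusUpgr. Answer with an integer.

invalidations = 2

  op1 P1: load  L1 → I/E/I on L1; bus BusRd; mem=70
  op2 P2: store L1 := 46 → I/I/M on L1; bus BusRdX; mem=70
  op3 P2: store L0 := 59 → I/I/M on L0; bus BusRdX; mem=60
  op4 P0: store L1 := 73 → M/I/I on L1; bus BusRdX Flush; mem=46
  op5 P0: load  L1 → M/I/I on L1; bus (none); mem=46
  op6 P2: load  L1 → S/I/S on L1; bus BusRd Flush; mem=73
  op7 P1: load  L1 → S/S/S on L1; bus BusRd; mem=73
  op8 P0: store L1 := 97 → M/I/I on L1; bus BusUpgr; mem=73
  op9 P0: load  L1 → M/I/I on L1; bus (none); mem=73
  op10 P2: store L0 := 70 → I/I/M on L0; bus (none); mem=60
  op11 P1: store L1 := 7 → I/M/I on L1; bus BusRdX Flush; mem=97
  op12 P1: load  L0 → I/S/S on L0; bus BusRd Flush; mem=70
  op13 P2: store L1 := 52 → I/I/M on L1; bus BusRdX Flush; mem=7
  op14 P2: store L1 := 24 → I/I/M on L1; bus (none); mem=7
  op15 P0: store L1 := 63 → M/I/I on L1; bus BusRdX Flush; mem=24
  op16 P1: load  L1 → S/S/I on L1; bus BusRd Flush; mem=63
  op17 P1: load  L1 → S/S/I on L1; bus (none); mem=63
  op18 P0: store L0 := 59 → M/I/I on L0; bus BusRdX; mem=70
  op19 P2: load  L1 → S/S/S on L1; bus BusRd; mem=63
  op20 P1: store L1 := 37 → I/M/I on L1; bus BusUpgr; mem=63
  op21 P2: store L1 := 58 → I/I/M on L1; bus BusRdX Flush; mem=37
  op22 P1: load  L1 → I/S/S on L1; bus BusRd Flush; mem=58
  op23 P2: load  L0 → S/I/S on L0; bus BusRd Flush; mem=59
  op24 P2: load  L1 → I/S/S on L1; bus (none); mem=58
  op25 P0: load  L1 → S/S/S on L1; bus BusRd; mem=58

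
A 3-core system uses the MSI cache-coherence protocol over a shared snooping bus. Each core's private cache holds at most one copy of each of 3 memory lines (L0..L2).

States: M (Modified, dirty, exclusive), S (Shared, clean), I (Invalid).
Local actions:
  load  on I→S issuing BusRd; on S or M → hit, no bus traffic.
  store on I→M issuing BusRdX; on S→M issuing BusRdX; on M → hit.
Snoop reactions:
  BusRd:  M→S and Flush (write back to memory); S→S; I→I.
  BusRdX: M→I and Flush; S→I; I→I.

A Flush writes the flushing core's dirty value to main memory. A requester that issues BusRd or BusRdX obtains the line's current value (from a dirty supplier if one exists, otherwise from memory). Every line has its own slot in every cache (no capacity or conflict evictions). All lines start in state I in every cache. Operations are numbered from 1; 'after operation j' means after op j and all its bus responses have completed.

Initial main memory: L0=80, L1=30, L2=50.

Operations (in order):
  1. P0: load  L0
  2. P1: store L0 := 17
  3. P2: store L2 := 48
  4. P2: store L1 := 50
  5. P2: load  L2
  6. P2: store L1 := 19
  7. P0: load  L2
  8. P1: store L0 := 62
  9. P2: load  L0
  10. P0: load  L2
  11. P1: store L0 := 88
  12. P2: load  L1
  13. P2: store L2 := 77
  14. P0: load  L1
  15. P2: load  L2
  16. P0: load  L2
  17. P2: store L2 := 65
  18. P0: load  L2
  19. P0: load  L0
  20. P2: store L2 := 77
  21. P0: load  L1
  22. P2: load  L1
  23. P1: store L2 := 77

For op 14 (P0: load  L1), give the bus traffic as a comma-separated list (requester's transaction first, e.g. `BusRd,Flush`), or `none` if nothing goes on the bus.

1. P0: load  L0  bus=[BusRd]  L0: P0=S P1=I P2=I  mem[L0]=80
2. P1: store L0 := 17  bus=[BusRdX]  L0: P0=I P1=M P2=I  mem[L0]=80
3. P2: store L2 := 48  bus=[BusRdX]  L2: P0=I P1=I P2=M  mem[L2]=50
4. P2: store L1 := 50  bus=[BusRdX]  L1: P0=I P1=I P2=M  mem[L1]=30
5. P2: load  L2  bus=[-]  L2: P0=I P1=I P2=M  mem[L2]=50
6. P2: store L1 := 19  bus=[-]  L1: P0=I P1=I P2=M  mem[L1]=30
7. P0: load  L2  bus=[BusRd,Flush]  L2: P0=S P1=I P2=S  mem[L2]=48
8. P1: store L0 := 62  bus=[-]  L0: P0=I P1=M P2=I  mem[L0]=80
9. P2: load  L0  bus=[BusRd,Flush]  L0: P0=I P1=S P2=S  mem[L0]=62
10. P0: load  L2  bus=[-]  L2: P0=S P1=I P2=S  mem[L2]=48
11. P1: store L0 := 88  bus=[BusRdX]  L0: P0=I P1=M P2=I  mem[L0]=62
12. P2: load  L1  bus=[-]  L1: P0=I P1=I P2=M  mem[L1]=30
13. P2: store L2 := 77  bus=[BusRdX]  L2: P0=I P1=I P2=M  mem[L2]=48
14. P0: load  L1  bus=[BusRd,Flush]  L1: P0=S P1=I P2=S  mem[L1]=19
15. P2: load  L2  bus=[-]  L2: P0=I P1=I P2=M  mem[L2]=48
16. P0: load  L2  bus=[BusRd,Flush]  L2: P0=S P1=I P2=S  mem[L2]=77
17. P2: store L2 := 65  bus=[BusRdX]  L2: P0=I P1=I P2=M  mem[L2]=77
18. P0: load  L2  bus=[BusRd,Flush]  L2: P0=S P1=I P2=S  mem[L2]=65
19. P0: load  L0  bus=[BusRd,Flush]  L0: P0=S P1=S P2=I  mem[L0]=88
20. P2: store L2 := 77  bus=[BusRdX]  L2: P0=I P1=I P2=M  mem[L2]=65
21. P0: load  L1  bus=[-]  L1: P0=S P1=I P2=S  mem[L1]=19
22. P2: load  L1  bus=[-]  L1: P0=S P1=I P2=S  mem[L1]=19
23. P1: store L2 := 77  bus=[BusRdX,Flush]  L2: P0=I P1=M P2=I  mem[L2]=77

bus = BusRd,Flush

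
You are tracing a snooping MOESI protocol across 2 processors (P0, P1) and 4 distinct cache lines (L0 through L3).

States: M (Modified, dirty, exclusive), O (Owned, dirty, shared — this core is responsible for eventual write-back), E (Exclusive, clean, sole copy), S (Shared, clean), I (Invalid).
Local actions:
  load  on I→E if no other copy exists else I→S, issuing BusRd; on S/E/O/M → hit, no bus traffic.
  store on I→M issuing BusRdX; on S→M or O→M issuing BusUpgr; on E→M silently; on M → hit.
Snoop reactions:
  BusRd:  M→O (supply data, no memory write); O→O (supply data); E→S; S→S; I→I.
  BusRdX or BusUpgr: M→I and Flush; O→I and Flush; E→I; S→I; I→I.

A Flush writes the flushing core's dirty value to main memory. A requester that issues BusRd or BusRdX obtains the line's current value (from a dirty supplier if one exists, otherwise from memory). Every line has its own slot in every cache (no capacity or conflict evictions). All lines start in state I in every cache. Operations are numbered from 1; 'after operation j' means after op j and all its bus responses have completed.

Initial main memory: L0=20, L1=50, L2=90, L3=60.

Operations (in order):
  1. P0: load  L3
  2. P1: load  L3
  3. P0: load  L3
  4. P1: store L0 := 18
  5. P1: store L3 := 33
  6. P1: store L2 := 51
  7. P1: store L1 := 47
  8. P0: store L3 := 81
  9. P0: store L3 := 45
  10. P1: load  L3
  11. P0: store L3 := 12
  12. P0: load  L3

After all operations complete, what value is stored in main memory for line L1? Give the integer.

memory[L1] = 50

  op1 P0: load  L3 → E/I on L3; bus BusRd; mem=60
  op2 P1: load  L3 → S/S on L3; bus BusRd; mem=60
  op3 P0: load  L3 → S/S on L3; bus (none); mem=60
  op4 P1: store L0 := 18 → I/M on L0; bus BusRdX; mem=20
  op5 P1: store L3 := 33 → I/M on L3; bus BusUpgr; mem=60
  op6 P1: store L2 := 51 → I/M on L2; bus BusRdX; mem=90
  op7 P1: store L1 := 47 → I/M on L1; bus BusRdX; mem=50
  op8 P0: store L3 := 81 → M/I on L3; bus BusRdX Flush; mem=33
  op9 P0: store L3 := 45 → M/I on L3; bus (none); mem=33
  op10 P1: load  L3 → O/S on L3; bus BusRd; mem=33
  op11 P0: store L3 := 12 → M/I on L3; bus BusUpgr; mem=33
  op12 P0: load  L3 → M/I on L3; bus (none); mem=33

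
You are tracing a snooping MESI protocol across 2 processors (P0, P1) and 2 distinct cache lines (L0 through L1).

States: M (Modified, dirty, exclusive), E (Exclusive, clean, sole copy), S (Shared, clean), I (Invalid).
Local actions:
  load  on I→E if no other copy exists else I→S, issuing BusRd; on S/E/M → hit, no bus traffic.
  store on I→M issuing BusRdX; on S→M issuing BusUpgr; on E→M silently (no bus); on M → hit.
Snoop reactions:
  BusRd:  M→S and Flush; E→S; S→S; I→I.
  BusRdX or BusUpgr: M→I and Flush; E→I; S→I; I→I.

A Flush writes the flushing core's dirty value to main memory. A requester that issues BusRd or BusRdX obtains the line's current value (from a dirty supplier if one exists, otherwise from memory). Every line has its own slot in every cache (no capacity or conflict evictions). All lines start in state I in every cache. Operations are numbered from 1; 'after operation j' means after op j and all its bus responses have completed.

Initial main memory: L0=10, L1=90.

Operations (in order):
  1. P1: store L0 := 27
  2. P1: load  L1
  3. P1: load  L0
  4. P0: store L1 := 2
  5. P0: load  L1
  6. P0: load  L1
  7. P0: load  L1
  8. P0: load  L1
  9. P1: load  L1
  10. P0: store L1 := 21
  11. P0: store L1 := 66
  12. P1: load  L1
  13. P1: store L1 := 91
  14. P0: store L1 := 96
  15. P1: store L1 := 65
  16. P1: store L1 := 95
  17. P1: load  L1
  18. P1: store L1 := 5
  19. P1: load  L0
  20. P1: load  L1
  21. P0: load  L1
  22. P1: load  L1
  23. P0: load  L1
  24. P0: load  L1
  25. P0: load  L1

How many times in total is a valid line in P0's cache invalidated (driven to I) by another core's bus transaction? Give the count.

1. P1: store L0 := 27  bus=[BusRdX]  L0: P0=I P1=M  mem[L0]=10
2. P1: load  L1  bus=[BusRd]  L1: P0=I P1=E  mem[L1]=90
3. P1: load  L0  bus=[-]  L0: P0=I P1=M  mem[L0]=10
4. P0: store L1 := 2  bus=[BusRdX]  L1: P0=M P1=I  mem[L1]=90
5. P0: load  L1  bus=[-]  L1: P0=M P1=I  mem[L1]=90
6. P0: load  L1  bus=[-]  L1: P0=M P1=I  mem[L1]=90
7. P0: load  L1  bus=[-]  L1: P0=M P1=I  mem[L1]=90
8. P0: load  L1  bus=[-]  L1: P0=M P1=I  mem[L1]=90
9. P1: load  L1  bus=[BusRd,Flush]  L1: P0=S P1=S  mem[L1]=2
10. P0: store L1 := 21  bus=[BusUpgr]  L1: P0=M P1=I  mem[L1]=2
11. P0: store L1 := 66  bus=[-]  L1: P0=M P1=I  mem[L1]=2
12. P1: load  L1  bus=[BusRd,Flush]  L1: P0=S P1=S  mem[L1]=66
13. P1: store L1 := 91  bus=[BusUpgr]  L1: P0=I P1=M  mem[L1]=66
14. P0: store L1 := 96  bus=[BusRdX,Flush]  L1: P0=M P1=I  mem[L1]=91
15. P1: store L1 := 65  bus=[BusRdX,Flush]  L1: P0=I P1=M  mem[L1]=96
16. P1: store L1 := 95  bus=[-]  L1: P0=I P1=M  mem[L1]=96
17. P1: load  L1  bus=[-]  L1: P0=I P1=M  mem[L1]=96
18. P1: store L1 := 5  bus=[-]  L1: P0=I P1=M  mem[L1]=96
19. P1: load  L0  bus=[-]  L0: P0=I P1=M  mem[L0]=10
20. P1: load  L1  bus=[-]  L1: P0=I P1=M  mem[L1]=96
21. P0: load  L1  bus=[BusRd,Flush]  L1: P0=S P1=S  mem[L1]=5
22. P1: load  L1  bus=[-]  L1: P0=S P1=S  mem[L1]=5
23. P0: load  L1  bus=[-]  L1: P0=S P1=S  mem[L1]=5
24. P0: load  L1  bus=[-]  L1: P0=S P1=S  mem[L1]=5
25. P0: load  L1  bus=[-]  L1: P0=S P1=S  mem[L1]=5

invalidations = 2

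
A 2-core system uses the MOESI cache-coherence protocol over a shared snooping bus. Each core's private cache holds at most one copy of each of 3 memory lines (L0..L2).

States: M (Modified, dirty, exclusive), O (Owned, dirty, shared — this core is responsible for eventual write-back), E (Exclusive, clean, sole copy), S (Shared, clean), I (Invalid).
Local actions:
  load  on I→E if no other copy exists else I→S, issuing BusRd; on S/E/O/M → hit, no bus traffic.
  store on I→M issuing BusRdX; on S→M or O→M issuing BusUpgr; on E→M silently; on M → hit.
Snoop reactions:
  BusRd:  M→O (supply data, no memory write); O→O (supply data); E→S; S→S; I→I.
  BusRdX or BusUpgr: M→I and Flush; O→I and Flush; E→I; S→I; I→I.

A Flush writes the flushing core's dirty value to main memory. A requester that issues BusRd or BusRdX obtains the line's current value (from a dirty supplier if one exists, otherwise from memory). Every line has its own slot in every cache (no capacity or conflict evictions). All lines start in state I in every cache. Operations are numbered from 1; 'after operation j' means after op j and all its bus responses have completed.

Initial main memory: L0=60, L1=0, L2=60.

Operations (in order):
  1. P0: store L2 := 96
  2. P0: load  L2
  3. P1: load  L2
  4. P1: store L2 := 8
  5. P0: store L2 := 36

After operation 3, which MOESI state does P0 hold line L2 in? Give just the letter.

state = O

step 1: P0: store L2 := 96  ⟶  MI  (L2)  txn=BusRdX  M[L2]=60
step 2: P0: load  L2  ⟶  MI  (L2)  txn=∅  M[L2]=60
step 3: P1: load  L2  ⟶  OS  (L2)  txn=BusRd  M[L2]=60
step 4: P1: store L2 := 8  ⟶  IM  (L2)  txn=BusUpgr+Flush  M[L2]=96
step 5: P0: store L2 := 36  ⟶  MI  (L2)  txn=BusRdX+Flush  M[L2]=8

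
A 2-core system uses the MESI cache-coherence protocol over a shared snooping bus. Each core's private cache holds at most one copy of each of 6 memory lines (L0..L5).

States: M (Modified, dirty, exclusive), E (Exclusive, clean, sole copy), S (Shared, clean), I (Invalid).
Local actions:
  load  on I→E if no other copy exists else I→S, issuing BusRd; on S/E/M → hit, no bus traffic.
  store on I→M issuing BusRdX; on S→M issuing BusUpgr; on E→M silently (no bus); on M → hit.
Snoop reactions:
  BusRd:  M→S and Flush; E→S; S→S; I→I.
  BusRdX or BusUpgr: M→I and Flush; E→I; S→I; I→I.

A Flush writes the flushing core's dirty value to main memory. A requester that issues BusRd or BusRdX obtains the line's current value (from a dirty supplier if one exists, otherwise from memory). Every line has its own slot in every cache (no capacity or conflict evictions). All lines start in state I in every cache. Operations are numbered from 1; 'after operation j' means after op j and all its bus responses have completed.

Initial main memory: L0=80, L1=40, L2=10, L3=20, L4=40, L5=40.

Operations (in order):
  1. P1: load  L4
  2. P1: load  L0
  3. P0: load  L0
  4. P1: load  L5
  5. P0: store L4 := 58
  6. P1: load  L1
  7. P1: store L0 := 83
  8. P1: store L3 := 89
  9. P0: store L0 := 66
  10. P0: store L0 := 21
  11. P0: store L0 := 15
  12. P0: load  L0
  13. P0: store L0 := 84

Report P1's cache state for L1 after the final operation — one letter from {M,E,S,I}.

[1] P1: load  L4 | P0:I, P1:E(40) | bus: BusRd
[2] P1: load  L0 | P0:I, P1:E(80) | bus: BusRd
[3] P0: load  L0 | P0:S(80), P1:S(80) | bus: BusRd
[4] P1: load  L5 | P0:I, P1:E(40) | bus: BusRd
[5] P0: store L4 := 58 | P0:M(58), P1:I | bus: BusRdX
[6] P1: load  L1 | P0:I, P1:E(40) | bus: BusRd
[7] P1: store L0 := 83 | P0:I, P1:M(83) | bus: BusUpgr
[8] P1: store L3 := 89 | P0:I, P1:M(89) | bus: BusRdX
[9] P0: store L0 := 66 | P0:M(66), P1:I | bus: BusRdX,Flush
[10] P0: store L0 := 21 | P0:M(21), P1:I | bus: none
[11] P0: store L0 := 15 | P0:M(15), P1:I | bus: none
[12] P0: load  L0 | P0:M(15), P1:I | bus: none
[13] P0: store L0 := 84 | P0:M(84), P1:I | bus: none

state = E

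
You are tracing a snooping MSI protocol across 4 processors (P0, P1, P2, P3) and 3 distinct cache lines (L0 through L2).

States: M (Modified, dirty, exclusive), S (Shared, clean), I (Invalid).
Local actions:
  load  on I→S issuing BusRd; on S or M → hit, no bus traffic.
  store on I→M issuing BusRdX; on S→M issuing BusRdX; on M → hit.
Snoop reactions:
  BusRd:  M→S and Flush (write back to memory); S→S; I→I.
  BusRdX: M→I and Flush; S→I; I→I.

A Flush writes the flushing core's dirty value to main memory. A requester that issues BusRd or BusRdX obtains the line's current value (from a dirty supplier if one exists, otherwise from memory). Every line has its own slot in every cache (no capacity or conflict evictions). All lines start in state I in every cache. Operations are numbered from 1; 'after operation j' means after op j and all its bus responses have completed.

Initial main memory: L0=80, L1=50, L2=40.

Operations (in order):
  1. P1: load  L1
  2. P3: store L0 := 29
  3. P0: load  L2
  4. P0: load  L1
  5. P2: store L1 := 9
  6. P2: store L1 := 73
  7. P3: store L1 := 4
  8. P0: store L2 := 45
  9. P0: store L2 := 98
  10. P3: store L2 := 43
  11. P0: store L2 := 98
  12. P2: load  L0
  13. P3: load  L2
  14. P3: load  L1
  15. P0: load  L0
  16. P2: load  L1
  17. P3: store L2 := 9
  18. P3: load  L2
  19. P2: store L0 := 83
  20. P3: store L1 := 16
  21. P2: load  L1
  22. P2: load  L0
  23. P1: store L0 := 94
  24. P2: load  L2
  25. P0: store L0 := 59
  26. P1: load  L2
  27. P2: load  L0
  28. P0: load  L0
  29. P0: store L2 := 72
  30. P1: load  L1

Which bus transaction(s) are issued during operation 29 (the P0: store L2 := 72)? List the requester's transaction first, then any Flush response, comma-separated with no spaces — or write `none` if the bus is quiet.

bus = BusRdX

1. P1: load  L1  bus=[BusRd]  L1: P0=I P1=S P2=I P3=I  mem[L1]=50
2. P3: store L0 := 29  bus=[BusRdX]  L0: P0=I P1=I P2=I P3=M  mem[L0]=80
3. P0: load  L2  bus=[BusRd]  L2: P0=S P1=I P2=I P3=I  mem[L2]=40
4. P0: load  L1  bus=[BusRd]  L1: P0=S P1=S P2=I P3=I  mem[L1]=50
5. P2: store L1 := 9  bus=[BusRdX]  L1: P0=I P1=I P2=M P3=I  mem[L1]=50
6. P2: store L1 := 73  bus=[-]  L1: P0=I P1=I P2=M P3=I  mem[L1]=50
7. P3: store L1 := 4  bus=[BusRdX,Flush]  L1: P0=I P1=I P2=I P3=M  mem[L1]=73
8. P0: store L2 := 45  bus=[BusRdX]  L2: P0=M P1=I P2=I P3=I  mem[L2]=40
9. P0: store L2 := 98  bus=[-]  L2: P0=M P1=I P2=I P3=I  mem[L2]=40
10. P3: store L2 := 43  bus=[BusRdX,Flush]  L2: P0=I P1=I P2=I P3=M  mem[L2]=98
11. P0: store L2 := 98  bus=[BusRdX,Flush]  L2: P0=M P1=I P2=I P3=I  mem[L2]=43
12. P2: load  L0  bus=[BusRd,Flush]  L0: P0=I P1=I P2=S P3=S  mem[L0]=29
13. P3: load  L2  bus=[BusRd,Flush]  L2: P0=S P1=I P2=I P3=S  mem[L2]=98
14. P3: load  L1  bus=[-]  L1: P0=I P1=I P2=I P3=M  mem[L1]=73
15. P0: load  L0  bus=[BusRd]  L0: P0=S P1=I P2=S P3=S  mem[L0]=29
16. P2: load  L1  bus=[BusRd,Flush]  L1: P0=I P1=I P2=S P3=S  mem[L1]=4
17. P3: store L2 := 9  bus=[BusRdX]  L2: P0=I P1=I P2=I P3=M  mem[L2]=98
18. P3: load  L2  bus=[-]  L2: P0=I P1=I P2=I P3=M  mem[L2]=98
19. P2: store L0 := 83  bus=[BusRdX]  L0: P0=I P1=I P2=M P3=I  mem[L0]=29
20. P3: store L1 := 16  bus=[BusRdX]  L1: P0=I P1=I P2=I P3=M  mem[L1]=4
21. P2: load  L1  bus=[BusRd,Flush]  L1: P0=I P1=I P2=S P3=S  mem[L1]=16
22. P2: load  L0  bus=[-]  L0: P0=I P1=I P2=M P3=I  mem[L0]=29
23. P1: store L0 := 94  bus=[BusRdX,Flush]  L0: P0=I P1=M P2=I P3=I  mem[L0]=83
24. P2: load  L2  bus=[BusRd,Flush]  L2: P0=I P1=I P2=S P3=S  mem[L2]=9
25. P0: store L0 := 59  bus=[BusRdX,Flush]  L0: P0=M P1=I P2=I P3=I  mem[L0]=94
26. P1: load  L2  bus=[BusRd]  L2: P0=I P1=S P2=S P3=S  mem[L2]=9
27. P2: load  L0  bus=[BusRd,Flush]  L0: P0=S P1=I P2=S P3=I  mem[L0]=59
28. P0: load  L0  bus=[-]  L0: P0=S P1=I P2=S P3=I  mem[L0]=59
29. P0: store L2 := 72  bus=[BusRdX]  L2: P0=M P1=I P2=I P3=I  mem[L2]=9
30. P1: load  L1  bus=[BusRd]  L1: P0=I P1=S P2=S P3=S  mem[L1]=16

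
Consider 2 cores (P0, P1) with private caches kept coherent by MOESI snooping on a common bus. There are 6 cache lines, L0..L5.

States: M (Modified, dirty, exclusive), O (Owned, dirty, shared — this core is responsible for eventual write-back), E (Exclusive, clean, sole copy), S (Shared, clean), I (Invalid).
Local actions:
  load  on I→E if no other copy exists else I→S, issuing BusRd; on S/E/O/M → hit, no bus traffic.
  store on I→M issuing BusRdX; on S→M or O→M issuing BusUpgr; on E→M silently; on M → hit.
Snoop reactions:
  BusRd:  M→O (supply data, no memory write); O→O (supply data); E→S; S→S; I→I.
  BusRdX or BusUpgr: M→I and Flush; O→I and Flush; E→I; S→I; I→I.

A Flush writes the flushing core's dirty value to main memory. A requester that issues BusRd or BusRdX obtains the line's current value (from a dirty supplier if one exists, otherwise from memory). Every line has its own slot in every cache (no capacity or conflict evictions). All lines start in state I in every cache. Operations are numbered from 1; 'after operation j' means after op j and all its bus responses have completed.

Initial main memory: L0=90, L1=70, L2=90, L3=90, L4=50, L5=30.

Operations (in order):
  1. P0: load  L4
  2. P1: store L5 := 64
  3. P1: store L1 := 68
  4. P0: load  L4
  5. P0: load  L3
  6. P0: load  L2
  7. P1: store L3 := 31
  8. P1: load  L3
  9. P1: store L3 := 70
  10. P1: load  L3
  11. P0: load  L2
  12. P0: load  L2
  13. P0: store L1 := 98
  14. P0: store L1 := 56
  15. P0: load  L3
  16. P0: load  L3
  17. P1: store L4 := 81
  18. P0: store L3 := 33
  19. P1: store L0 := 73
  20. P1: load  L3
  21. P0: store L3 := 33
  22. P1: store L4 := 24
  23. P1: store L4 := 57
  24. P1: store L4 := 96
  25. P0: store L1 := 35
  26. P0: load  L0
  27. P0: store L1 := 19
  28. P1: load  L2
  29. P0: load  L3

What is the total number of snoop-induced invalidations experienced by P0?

invalidations = 2

  op1 P0: load  L4 → E/I on L4; bus BusRd; mem=50
  op2 P1: store L5 := 64 → I/M on L5; bus BusRdX; mem=30
  op3 P1: store L1 := 68 → I/M on L1; bus BusRdX; mem=70
  op4 P0: load  L4 → E/I on L4; bus (none); mem=50
  op5 P0: load  L3 → E/I on L3; bus BusRd; mem=90
  op6 P0: load  L2 → E/I on L2; bus BusRd; mem=90
  op7 P1: store L3 := 31 → I/M on L3; bus BusRdX; mem=90
  op8 P1: load  L3 → I/M on L3; bus (none); mem=90
  op9 P1: store L3 := 70 → I/M on L3; bus (none); mem=90
  op10 P1: load  L3 → I/M on L3; bus (none); mem=90
  op11 P0: load  L2 → E/I on L2; bus (none); mem=90
  op12 P0: load  L2 → E/I on L2; bus (none); mem=90
  op13 P0: store L1 := 98 → M/I on L1; bus BusRdX Flush; mem=68
  op14 P0: store L1 := 56 → M/I on L1; bus (none); mem=68
  op15 P0: load  L3 → S/O on L3; bus BusRd; mem=90
  op16 P0: load  L3 → S/O on L3; bus (none); mem=90
  op17 P1: store L4 := 81 → I/M on L4; bus BusRdX; mem=50
  op18 P0: store L3 := 33 → M/I on L3; bus BusUpgr Flush; mem=70
  op19 P1: store L0 := 73 → I/M on L0; bus BusRdX; mem=90
  op20 P1: load  L3 → O/S on L3; bus BusRd; mem=70
  op21 P0: store L3 := 33 → M/I on L3; bus BusUpgr; mem=70
  op22 P1: store L4 := 24 → I/M on L4; bus (none); mem=50
  op23 P1: store L4 := 57 → I/M on L4; bus (none); mem=50
  op24 P1: store L4 := 96 → I/M on L4; bus (none); mem=50
  op25 P0: store L1 := 35 → M/I on L1; bus (none); mem=68
  op26 P0: load  L0 → S/O on L0; bus BusRd; mem=90
  op27 P0: store L1 := 19 → M/I on L1; bus (none); mem=68
  op28 P1: load  L2 → S/S on L2; bus BusRd; mem=90
  op29 P0: load  L3 → M/I on L3; bus (none); mem=70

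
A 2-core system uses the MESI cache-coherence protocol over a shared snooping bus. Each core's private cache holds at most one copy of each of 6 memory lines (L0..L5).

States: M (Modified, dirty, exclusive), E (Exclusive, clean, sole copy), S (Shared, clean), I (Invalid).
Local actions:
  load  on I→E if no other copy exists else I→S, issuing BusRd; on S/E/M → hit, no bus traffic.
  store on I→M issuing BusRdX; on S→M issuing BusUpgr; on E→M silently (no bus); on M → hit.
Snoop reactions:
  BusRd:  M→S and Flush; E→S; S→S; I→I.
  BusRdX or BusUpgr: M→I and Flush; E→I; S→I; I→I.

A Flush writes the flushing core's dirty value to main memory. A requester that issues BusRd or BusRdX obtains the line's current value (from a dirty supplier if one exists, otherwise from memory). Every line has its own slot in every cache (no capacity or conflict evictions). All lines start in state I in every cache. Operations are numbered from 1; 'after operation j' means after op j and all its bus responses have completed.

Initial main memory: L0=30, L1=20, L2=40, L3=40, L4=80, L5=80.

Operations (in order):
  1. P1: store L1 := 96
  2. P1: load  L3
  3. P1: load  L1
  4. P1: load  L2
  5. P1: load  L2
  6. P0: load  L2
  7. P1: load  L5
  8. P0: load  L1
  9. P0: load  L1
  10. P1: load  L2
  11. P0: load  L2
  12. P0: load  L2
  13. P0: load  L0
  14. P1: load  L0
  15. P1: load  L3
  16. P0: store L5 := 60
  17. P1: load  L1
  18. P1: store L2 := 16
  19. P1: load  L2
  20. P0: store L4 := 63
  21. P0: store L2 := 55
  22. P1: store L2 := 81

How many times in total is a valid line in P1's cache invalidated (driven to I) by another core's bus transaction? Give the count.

invalidations = 2

1. P1: store L1 := 96  bus=[BusRdX]  L1: P0=I P1=M  mem[L1]=20
2. P1: load  L3  bus=[BusRd]  L3: P0=I P1=E  mem[L3]=40
3. P1: load  L1  bus=[-]  L1: P0=I P1=M  mem[L1]=20
4. P1: load  L2  bus=[BusRd]  L2: P0=I P1=E  mem[L2]=40
5. P1: load  L2  bus=[-]  L2: P0=I P1=E  mem[L2]=40
6. P0: load  L2  bus=[BusRd]  L2: P0=S P1=S  mem[L2]=40
7. P1: load  L5  bus=[BusRd]  L5: P0=I P1=E  mem[L5]=80
8. P0: load  L1  bus=[BusRd,Flush]  L1: P0=S P1=S  mem[L1]=96
9. P0: load  L1  bus=[-]  L1: P0=S P1=S  mem[L1]=96
10. P1: load  L2  bus=[-]  L2: P0=S P1=S  mem[L2]=40
11. P0: load  L2  bus=[-]  L2: P0=S P1=S  mem[L2]=40
12. P0: load  L2  bus=[-]  L2: P0=S P1=S  mem[L2]=40
13. P0: load  L0  bus=[BusRd]  L0: P0=E P1=I  mem[L0]=30
14. P1: load  L0  bus=[BusRd]  L0: P0=S P1=S  mem[L0]=30
15. P1: load  L3  bus=[-]  L3: P0=I P1=E  mem[L3]=40
16. P0: store L5 := 60  bus=[BusRdX]  L5: P0=M P1=I  mem[L5]=80
17. P1: load  L1  bus=[-]  L1: P0=S P1=S  mem[L1]=96
18. P1: store L2 := 16  bus=[BusUpgr]  L2: P0=I P1=M  mem[L2]=40
19. P1: load  L2  bus=[-]  L2: P0=I P1=M  mem[L2]=40
20. P0: store L4 := 63  bus=[BusRdX]  L4: P0=M P1=I  mem[L4]=80
21. P0: store L2 := 55  bus=[BusRdX,Flush]  L2: P0=M P1=I  mem[L2]=16
22. P1: store L2 := 81  bus=[BusRdX,Flush]  L2: P0=I P1=M  mem[L2]=55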